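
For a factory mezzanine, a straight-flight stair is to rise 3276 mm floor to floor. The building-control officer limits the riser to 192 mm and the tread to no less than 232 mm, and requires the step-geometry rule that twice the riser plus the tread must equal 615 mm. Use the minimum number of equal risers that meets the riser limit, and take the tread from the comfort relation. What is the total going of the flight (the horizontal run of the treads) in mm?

4267 mm

3276 / 192 = 17.06, so 18 risers are needed.
Riser R = 3276 / 18 = 182 mm, within the 192 mm limit.
Tread T = 615 − 2 × 182 = 251 mm (≥ 232 mm).
18 risers give 17 treads; going = 17 × 251 = 4267 mm.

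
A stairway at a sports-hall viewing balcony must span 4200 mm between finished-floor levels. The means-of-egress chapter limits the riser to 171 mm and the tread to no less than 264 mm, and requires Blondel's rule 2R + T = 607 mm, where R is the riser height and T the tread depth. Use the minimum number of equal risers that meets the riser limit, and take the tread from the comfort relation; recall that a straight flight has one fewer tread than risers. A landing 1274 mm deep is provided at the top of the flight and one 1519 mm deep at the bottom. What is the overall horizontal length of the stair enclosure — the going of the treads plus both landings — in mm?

At most 171 each: 4200/171 = 24.56, giving 25 risers.
Each riser is 4200/25 = 168 mm (≤ 171 mm).
Tread T = 607 − 2 × 168 = 271 mm (≥ 264 mm).
Treads = 25 − 1 = 24; going = 24 × 271 = 6504 mm.
Enclosure = 6504 + 1274 + 1519 = 9297 mm.

9297 mm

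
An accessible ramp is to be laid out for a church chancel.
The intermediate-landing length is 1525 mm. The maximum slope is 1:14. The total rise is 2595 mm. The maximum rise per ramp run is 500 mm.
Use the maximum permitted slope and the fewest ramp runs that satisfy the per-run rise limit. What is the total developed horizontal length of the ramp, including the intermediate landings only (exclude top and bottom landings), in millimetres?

43955 mm

At most 500 each: 2595/500 = 5.19, giving 6 ramp runs. That means 5 intermediate landings.
Ramp run (horizontal) at 1:14: 2595 × 14 = 36330 mm.
5 intermediate landings contribute 5 × 1525 = 7625 mm.
Developed length = 36330 + 7625 = 43955 mm.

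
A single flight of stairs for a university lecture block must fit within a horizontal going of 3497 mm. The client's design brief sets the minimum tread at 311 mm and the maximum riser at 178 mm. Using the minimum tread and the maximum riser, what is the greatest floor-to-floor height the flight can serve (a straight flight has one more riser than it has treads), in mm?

2136 mm

Treads that fit: ⌊3497 / 311⌋ = 11.
Risers = treads + 1 = 12.
Maximum height = 12 × 178 = 2136 mm.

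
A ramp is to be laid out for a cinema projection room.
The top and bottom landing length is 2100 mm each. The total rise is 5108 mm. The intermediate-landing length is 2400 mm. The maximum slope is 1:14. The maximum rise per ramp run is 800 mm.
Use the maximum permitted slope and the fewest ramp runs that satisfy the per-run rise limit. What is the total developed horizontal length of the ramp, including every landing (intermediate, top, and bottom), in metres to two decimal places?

90.11 m

⌈5108/800⌉ = 7 ramp runs. That means 6 intermediate landings.
Ramp run (horizontal) at 1:14: 5108 × 14 = 71512 mm.
6 intermediate landings contribute 6 × 2400 = 14400 mm.
Top and bottom landings: 2 × 2100 = 4200 mm.
Total = 71512 + 14400 + 4200 = 90112 mm.
= 90.11 m.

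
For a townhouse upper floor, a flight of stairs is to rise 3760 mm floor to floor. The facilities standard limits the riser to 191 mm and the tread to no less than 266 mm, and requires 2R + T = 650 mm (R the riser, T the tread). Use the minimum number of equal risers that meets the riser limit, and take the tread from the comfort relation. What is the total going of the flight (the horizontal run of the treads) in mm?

5206 mm

3760 / 191 = 19.69, so 20 risers are needed.
Riser R = 3760 / 20 = 188 mm, within the 191 mm limit.
T = 650 − 2·188 = 274 mm, which satisfies the 266 mm minimum.
Treads = 20 − 1 = 19; going = 19 × 274 = 5206 mm.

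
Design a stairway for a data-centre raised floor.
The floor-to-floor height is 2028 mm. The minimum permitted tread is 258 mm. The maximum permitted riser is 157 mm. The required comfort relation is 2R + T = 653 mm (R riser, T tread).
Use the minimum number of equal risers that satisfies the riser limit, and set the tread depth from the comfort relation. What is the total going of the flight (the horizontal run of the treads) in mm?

4092 mm

2028 / 157 = 12.92, so 13 risers are needed.
R = 2028 ÷ 13 = 156 mm.
Tread T = 653 − 2 × 156 = 341 mm (≥ 258 mm).
13 risers give 12 treads; going = 12 × 341 = 4092 mm.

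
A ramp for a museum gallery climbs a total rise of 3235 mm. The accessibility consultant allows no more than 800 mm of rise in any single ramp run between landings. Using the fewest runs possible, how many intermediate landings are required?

4 intermediate landings

3235 / 800 = 4.044 → round up to 5 ramp runs.
5 runs are separated by 4 intermediate landings.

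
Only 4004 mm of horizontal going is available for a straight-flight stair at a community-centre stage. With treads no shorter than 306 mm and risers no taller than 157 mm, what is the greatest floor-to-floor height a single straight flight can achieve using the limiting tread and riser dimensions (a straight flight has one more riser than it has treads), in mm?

2198 mm

Treads that fit: ⌊4004 / 306⌋ = 13.
Risers = treads + 1 = 14.
Maximum height = 14 × 157 = 2198 mm.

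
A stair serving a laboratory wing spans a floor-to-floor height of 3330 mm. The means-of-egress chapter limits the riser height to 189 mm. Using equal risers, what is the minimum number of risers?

18 risers

⌈3330/189⌉ = 18 risers.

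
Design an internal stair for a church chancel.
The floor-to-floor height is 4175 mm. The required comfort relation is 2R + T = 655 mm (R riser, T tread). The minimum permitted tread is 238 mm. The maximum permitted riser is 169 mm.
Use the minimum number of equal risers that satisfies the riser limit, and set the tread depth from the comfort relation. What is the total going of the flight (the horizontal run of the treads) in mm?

4175 / 169 = 24.704 → round up to 25 risers.
R = 4175 ÷ 25 = 167 mm.
From 2R + T = 655: T = 655 − 334 = 321 mm.
Going = (25 − 1) × 321 = 7704 mm.

7704 mm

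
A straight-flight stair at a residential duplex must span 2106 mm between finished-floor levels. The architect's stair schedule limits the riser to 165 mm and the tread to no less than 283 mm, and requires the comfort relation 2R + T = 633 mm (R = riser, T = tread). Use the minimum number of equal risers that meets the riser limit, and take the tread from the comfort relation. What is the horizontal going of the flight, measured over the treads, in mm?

3708 mm

2106 / 165 = 12.76, so 13 risers are needed.
R = 2106 ÷ 13 = 162 mm.
Tread T = 633 − 2 × 162 = 309 mm (≥ 283 mm).
Going = (13 − 1) × 309 = 3708 mm.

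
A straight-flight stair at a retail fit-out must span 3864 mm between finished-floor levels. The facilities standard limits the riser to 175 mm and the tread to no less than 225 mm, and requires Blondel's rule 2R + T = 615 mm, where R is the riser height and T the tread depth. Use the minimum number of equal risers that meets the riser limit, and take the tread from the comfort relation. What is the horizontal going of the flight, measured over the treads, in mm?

⌈3864/175⌉ = 23 risers.
Riser R = 3864 / 23 = 168 mm, within the 175 mm limit.
From 2R + T = 615: T = 615 − 336 = 279 mm.
23 risers give 22 treads; going = 22 × 279 = 6138 mm.

6138 mm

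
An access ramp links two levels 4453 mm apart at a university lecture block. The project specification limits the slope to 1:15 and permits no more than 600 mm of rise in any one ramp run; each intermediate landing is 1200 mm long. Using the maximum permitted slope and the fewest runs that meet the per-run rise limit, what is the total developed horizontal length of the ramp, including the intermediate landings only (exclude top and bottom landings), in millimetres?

75195 mm

At most 600 each: 4453/600 = 7.42, giving 8 ramp runs. That means 7 intermediate landings.
Ramp run (horizontal) at 1:15: 4453 × 15 = 66795 mm.
7 intermediate landings contribute 7 × 1200 = 8400 mm.
Developed length = 66795 + 8400 = 75195 mm.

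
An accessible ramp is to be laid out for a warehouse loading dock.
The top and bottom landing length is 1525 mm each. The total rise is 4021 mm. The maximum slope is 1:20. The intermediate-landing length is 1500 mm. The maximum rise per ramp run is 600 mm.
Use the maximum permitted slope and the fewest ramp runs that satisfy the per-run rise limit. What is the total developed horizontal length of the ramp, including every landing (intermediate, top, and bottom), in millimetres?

⌈4021/600⌉ = 7 ramp runs. That means 6 intermediate landings.
Ramp run (horizontal) at 1:20: 4021 × 20 = 80420 mm.
Intermediate landings: 6 × 1500 = 9000 mm.
Top and bottom landings: 2 × 1525 = 3050 mm.
Total = 80420 + 9000 + 3050 = 92470 mm.

92470 mm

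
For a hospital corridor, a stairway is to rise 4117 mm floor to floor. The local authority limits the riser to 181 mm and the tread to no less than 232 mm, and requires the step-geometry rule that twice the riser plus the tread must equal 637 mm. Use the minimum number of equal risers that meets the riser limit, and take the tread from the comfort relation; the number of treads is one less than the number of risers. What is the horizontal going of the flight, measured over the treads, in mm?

4117 / 181 = 22.75, so 23 risers are needed.
R = 4117 ÷ 23 = 179 mm.
T = 637 − 2·179 = 279 mm, which satisfies the 232 mm minimum.
Going = (23 − 1) × 279 = 6138 mm.

6138 mm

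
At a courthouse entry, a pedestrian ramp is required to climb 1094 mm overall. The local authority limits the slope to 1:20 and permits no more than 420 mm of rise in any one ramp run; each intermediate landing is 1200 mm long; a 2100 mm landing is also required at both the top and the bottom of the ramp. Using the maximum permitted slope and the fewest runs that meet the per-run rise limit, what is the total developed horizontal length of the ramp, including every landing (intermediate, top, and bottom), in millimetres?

28480 mm

At most 420 each: 1094/420 = 2.60, giving 3 ramp runs. That means 2 intermediate landings.
Horizontal run for 1094 mm of rise at 1:20 is 1094 × 20 = 21880 mm.
2 intermediate landings contribute 2 × 1200 = 2400 mm.
Top and bottom landings: 2 × 2100 = 4200 mm.
Total = 21880 + 2400 + 4200 = 28480 mm.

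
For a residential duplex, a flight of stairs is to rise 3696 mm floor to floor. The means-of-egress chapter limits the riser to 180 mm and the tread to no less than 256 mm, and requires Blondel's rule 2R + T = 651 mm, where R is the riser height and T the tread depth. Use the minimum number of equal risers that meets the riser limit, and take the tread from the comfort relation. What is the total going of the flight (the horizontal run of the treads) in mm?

5980 mm

3696 / 180 = 20.53, so 21 risers are needed.
R = 3696 ÷ 21 = 176 mm.
T = 651 − 2·176 = 299 mm, which satisfies the 256 mm minimum.
Going = (21 − 1) × 299 = 5980 mm.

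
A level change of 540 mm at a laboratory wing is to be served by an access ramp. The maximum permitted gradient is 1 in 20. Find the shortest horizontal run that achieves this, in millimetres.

10800 mm

At 1:20 the run is 20 × 540 = 10800 mm.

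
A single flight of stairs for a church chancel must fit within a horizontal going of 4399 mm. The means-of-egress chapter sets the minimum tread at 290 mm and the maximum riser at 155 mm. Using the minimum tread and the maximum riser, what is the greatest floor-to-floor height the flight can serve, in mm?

4399 / 290 = 15.17, so 15 treads fit.
Risers = treads + 1 = 16.
Maximum height = 16 × 155 = 2480 mm.

2480 mm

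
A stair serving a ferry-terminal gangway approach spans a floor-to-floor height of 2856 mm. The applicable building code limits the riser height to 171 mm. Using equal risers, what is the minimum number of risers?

17 risers

2856 / 171 = 16.70, so 17 risers are needed.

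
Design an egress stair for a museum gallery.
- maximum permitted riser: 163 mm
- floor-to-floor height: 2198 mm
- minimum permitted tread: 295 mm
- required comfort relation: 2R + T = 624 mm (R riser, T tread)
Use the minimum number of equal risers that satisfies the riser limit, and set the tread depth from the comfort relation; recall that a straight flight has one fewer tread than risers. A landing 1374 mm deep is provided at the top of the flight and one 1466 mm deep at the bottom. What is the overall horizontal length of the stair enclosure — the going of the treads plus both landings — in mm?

2198 / 163 = 13.48, so 14 risers are needed.
Each riser is 2198/14 = 157 mm (≤ 163 mm).
T = 624 − 2·157 = 310 mm, which satisfies the 295 mm minimum.
14 risers give 13 treads; going = 13 × 310 = 4030 mm.
Enclosure = 4030 + 1374 + 1466 = 6870 mm.

6870 mm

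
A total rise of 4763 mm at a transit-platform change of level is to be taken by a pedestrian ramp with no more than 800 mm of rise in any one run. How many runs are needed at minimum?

6 runs

4763 / 800 = 5.95, so 6 ramp runs are needed.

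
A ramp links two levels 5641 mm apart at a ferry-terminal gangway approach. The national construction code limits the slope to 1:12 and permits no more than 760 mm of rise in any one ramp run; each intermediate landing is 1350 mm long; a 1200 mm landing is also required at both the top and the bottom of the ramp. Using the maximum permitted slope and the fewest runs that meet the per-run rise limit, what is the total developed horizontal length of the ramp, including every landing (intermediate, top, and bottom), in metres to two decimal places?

5641 / 760 = 7.42, so 8 ramp runs are needed. That means 7 intermediate landings.
Ramp run (horizontal) at 1:12: 5641 × 12 = 67692 mm.
Intermediate landings: 7 × 1350 = 9450 mm.
Top and bottom landings: 2 × 1200 = 2400 mm.
Total = 67692 + 9450 + 2400 = 79542 mm.
= 79.54 m.

79.54 m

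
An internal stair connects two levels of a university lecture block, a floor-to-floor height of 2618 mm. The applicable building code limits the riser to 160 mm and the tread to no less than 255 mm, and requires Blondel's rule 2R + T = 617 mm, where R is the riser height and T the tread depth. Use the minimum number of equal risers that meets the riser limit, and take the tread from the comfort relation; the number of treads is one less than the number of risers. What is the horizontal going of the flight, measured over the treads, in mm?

4944 mm

⌈2618/160⌉ = 17 risers.
Riser R = 2618 / 17 = 154 mm, within the 160 mm limit.
Tread T = 617 − 2 × 154 = 309 mm (≥ 255 mm).
Going = (17 − 1) × 309 = 4944 mm.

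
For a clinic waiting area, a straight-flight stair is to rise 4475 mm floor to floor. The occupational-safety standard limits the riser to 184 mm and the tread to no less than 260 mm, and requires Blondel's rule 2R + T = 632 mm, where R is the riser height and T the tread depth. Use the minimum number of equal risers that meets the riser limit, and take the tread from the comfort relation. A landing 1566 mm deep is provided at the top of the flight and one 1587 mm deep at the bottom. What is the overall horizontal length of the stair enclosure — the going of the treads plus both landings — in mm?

9729 mm

At most 184 each: 4475/184 = 24.32, giving 25 risers.
Each riser is 4475/25 = 179 mm (≤ 184 mm).
From 2R + T = 632: T = 632 − 358 = 274 mm.
Going = (25 − 1) × 274 = 6576 mm.
Enclosure = 6576 + 1566 + 1587 = 9729 mm.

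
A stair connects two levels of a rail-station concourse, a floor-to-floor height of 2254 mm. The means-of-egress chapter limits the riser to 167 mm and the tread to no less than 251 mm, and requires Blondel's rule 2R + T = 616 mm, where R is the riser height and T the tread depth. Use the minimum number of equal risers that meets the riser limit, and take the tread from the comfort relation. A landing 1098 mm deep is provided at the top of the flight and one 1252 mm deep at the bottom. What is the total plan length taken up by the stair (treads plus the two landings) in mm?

6172 mm

2254 / 167 = 13.50, so 14 risers are needed.
Each riser is 2254/14 = 161 mm (≤ 167 mm).
From 2R + T = 616: T = 616 − 322 = 294 mm.
14 risers give 13 treads; going = 13 × 294 = 3822 mm.
Enclosure = 3822 + 1098 + 1252 = 6172 mm.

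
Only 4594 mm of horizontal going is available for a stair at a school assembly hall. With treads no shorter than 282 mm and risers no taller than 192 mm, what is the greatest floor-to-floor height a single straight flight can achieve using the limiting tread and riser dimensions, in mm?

4594 / 282 = 16.29, so 16 treads fit.
Risers = treads + 1 = 17.
Maximum height = 17 × 192 = 3264 mm.

3264 mm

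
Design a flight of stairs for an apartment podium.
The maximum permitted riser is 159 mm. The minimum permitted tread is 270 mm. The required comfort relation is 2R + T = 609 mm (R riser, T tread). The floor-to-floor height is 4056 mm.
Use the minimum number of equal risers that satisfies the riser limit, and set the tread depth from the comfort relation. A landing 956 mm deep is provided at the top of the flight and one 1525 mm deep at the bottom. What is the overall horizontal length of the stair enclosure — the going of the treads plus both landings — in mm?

9906 mm

At most 159 each: 4056/159 = 25.51, giving 26 risers.
R = 4056 ÷ 26 = 156 mm.
Tread T = 609 − 2 × 156 = 297 mm (≥ 270 mm).
Going = (26 − 1) × 297 = 7425 mm.
Enclosure = 7425 + 956 + 1525 = 9906 mm.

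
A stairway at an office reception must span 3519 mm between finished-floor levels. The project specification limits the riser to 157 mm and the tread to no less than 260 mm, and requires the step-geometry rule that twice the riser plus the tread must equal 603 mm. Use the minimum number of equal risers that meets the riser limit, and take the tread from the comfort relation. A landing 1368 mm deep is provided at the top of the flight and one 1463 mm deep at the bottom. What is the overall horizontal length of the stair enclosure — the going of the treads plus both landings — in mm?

3519 / 157 = 22.41, so 23 risers are needed.
R = 3519 ÷ 23 = 153 mm.
From 2R + T = 603: T = 603 − 306 = 297 mm.
Treads = 23 − 1 = 22; going = 22 × 297 = 6534 mm.
Add landings: 6534 + 1368 + 1463 = 9365 mm.

9365 mm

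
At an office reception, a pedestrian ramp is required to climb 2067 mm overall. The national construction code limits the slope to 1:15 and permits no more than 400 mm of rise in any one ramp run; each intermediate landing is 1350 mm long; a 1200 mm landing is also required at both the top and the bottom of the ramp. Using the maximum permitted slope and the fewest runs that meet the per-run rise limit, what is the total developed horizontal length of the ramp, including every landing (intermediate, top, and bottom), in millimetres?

⌈2067/400⌉ = 6 ramp runs. That means 5 intermediate landings.
Horizontal run for 2067 mm of rise at 1:15 is 2067 × 15 = 31005 mm.
Intermediate landings: 5 × 1350 = 6750 mm.
Top and bottom landings: 2 × 1200 = 2400 mm.
Total = 31005 + 6750 + 2400 = 40155 mm.

40155 mm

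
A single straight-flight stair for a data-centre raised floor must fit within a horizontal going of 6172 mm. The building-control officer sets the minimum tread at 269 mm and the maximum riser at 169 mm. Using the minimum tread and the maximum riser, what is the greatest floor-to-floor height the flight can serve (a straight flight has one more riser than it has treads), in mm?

Treads that fit: ⌊6172 / 269⌋ = 22.
Risers = treads + 1 = 23.
Maximum height = 23 × 169 = 3887 mm.

3887 mm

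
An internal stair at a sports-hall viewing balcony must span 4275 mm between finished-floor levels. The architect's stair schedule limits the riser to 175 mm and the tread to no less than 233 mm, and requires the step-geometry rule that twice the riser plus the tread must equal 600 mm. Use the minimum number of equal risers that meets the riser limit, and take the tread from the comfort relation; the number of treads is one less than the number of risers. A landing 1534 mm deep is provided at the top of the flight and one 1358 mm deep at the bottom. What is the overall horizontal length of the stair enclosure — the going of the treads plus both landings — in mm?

4275 / 175 = 24.43, so 25 risers are needed.
Each riser is 4275/25 = 171 mm (≤ 175 mm).
From 2R + T = 600: T = 600 − 342 = 258 mm.
Treads = 25 − 1 = 24; going = 24 × 258 = 6192 mm.
Add landings: 6192 + 1534 + 1358 = 9084 mm.

9084 mm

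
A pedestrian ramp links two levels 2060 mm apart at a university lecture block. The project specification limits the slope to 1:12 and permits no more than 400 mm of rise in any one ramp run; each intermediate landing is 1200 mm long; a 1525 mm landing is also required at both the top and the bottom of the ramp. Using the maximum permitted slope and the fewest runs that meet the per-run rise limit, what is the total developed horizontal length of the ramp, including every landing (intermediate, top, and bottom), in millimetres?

At most 400 each: 2060/400 = 5.15, giving 6 ramp runs. That means 5 intermediate landings.
Horizontal run for 2060 mm of rise at 1:12 is 2060 × 12 = 24720 mm.
5 intermediate landings contribute 5 × 1200 = 6000 mm.
Top and bottom landings: 2 × 1525 = 3050 mm.
Total = 24720 + 6000 + 3050 = 33770 mm.

33770 mm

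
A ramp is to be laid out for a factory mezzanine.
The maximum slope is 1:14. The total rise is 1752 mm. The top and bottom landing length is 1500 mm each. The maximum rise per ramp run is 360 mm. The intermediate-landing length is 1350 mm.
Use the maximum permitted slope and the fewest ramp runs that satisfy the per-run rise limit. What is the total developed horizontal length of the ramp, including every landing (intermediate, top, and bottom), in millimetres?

1752 / 360 = 4.867 → round up to 5 ramp runs. That means 4 intermediate landings.
Horizontal run for 1752 mm of rise at 1:14 is 1752 × 14 = 24528 mm.
4 intermediate landings contribute 4 × 1350 = 5400 mm.
Top and bottom landings: 2 × 1500 = 3000 mm.
Total = 24528 + 5400 + 3000 = 32928 mm.

32928 mm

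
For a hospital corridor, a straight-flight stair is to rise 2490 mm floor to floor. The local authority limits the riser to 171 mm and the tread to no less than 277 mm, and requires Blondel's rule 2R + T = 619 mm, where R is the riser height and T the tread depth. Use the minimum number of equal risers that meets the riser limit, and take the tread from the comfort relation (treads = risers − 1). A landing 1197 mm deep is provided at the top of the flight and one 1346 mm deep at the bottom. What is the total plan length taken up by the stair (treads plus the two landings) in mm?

6561 mm

⌈2490/171⌉ = 15 risers.
R = 2490 ÷ 15 = 166 mm.
T = 619 − 2·166 = 287 mm, which satisfies the 277 mm minimum.
Treads = 15 − 1 = 14; going = 14 × 287 = 4018 mm.
Enclosure = 4018 + 1197 + 1346 = 6561 mm.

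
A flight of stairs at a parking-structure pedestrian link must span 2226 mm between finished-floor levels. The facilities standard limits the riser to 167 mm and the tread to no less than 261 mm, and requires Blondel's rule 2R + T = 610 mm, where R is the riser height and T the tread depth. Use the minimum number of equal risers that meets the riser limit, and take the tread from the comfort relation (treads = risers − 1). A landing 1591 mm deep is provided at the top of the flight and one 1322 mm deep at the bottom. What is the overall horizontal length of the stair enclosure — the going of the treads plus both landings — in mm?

At most 167 each: 2226/167 = 13.33, giving 14 risers.
Riser R = 2226 / 14 = 159 mm, within the 167 mm limit.
Tread T = 610 − 2 × 159 = 292 mm (≥ 261 mm).
Going = (14 − 1) × 292 = 3796 mm.
Add landings: 3796 + 1591 + 1322 = 6709 mm.

6709 mm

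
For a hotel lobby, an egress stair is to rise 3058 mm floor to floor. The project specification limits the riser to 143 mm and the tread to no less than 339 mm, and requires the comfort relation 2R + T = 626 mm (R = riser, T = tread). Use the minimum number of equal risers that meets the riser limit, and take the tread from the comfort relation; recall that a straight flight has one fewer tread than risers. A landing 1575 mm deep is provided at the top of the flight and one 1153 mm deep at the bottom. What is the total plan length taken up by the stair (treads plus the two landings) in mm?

10036 mm

3058 / 143 = 21.38, so 22 risers are needed.
Riser R = 3058 / 22 = 139 mm, within the 143 mm limit.
Tread T = 626 − 2 × 139 = 348 mm (≥ 339 mm).
Treads = 22 − 1 = 21; going = 21 × 348 = 7308 mm.
Enclosure = 7308 + 1575 + 1153 = 10036 mm.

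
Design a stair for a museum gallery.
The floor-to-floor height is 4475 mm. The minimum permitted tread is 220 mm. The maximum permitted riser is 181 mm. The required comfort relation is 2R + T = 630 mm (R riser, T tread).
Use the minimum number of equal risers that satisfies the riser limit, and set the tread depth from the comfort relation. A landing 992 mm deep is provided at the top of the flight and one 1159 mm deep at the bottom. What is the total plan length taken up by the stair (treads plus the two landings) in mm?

4475 / 181 = 24.72, so 25 risers are needed.
R = 4475 ÷ 25 = 179 mm.
Tread T = 630 − 2 × 179 = 272 mm (≥ 220 mm).
Treads = 25 − 1 = 24; going = 24 × 272 = 6528 mm.
Add landings: 6528 + 992 + 1159 = 8679 mm.

8679 mm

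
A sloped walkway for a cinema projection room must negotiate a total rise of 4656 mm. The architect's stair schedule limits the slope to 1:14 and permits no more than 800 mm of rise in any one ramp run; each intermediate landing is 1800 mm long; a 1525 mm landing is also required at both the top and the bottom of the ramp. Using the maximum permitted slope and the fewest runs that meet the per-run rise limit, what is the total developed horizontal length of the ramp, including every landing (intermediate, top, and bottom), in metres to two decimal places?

77.23 m

4656 / 800 = 5.820 → round up to 6 ramp runs. That means 5 intermediate landings.
Horizontal run for 4656 mm of rise at 1:14 is 4656 × 14 = 65184 mm.
Intermediate landings: 5 × 1800 = 9000 mm.
Top and bottom landings: 2 × 1525 = 3050 mm.
Total = 65184 + 9000 + 3050 = 77234 mm.
= 77.23 m.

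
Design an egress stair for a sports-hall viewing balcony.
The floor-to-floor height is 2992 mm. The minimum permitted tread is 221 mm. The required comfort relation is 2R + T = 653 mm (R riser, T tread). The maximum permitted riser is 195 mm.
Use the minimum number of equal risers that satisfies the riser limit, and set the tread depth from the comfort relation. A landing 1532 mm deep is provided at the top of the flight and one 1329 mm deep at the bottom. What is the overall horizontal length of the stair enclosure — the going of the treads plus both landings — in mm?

7046 mm

2992 / 195 = 15.344 → round up to 16 risers.
Each riser is 2992/16 = 187 mm (≤ 195 mm).
From 2R + T = 653: T = 653 − 374 = 279 mm.
16 risers give 15 treads; going = 15 × 279 = 4185 mm.
Enclosure = 4185 + 1532 + 1329 = 7046 mm.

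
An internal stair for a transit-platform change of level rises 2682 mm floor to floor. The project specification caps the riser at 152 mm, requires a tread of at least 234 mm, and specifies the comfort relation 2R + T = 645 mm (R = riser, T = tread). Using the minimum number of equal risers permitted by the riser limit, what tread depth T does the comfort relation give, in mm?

347 mm

2682 / 152 = 17.64, so 18 risers are needed.
Each riser is 2682/18 = 149 mm (≤ 152 mm).
From 2R + T = 645: T = 645 − 298 = 347 mm.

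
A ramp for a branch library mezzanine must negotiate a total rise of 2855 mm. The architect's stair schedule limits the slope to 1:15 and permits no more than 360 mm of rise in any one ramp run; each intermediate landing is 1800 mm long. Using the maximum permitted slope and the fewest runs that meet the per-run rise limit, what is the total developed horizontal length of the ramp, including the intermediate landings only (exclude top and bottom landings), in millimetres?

55425 mm

At most 360 each: 2855/360 = 7.93, giving 8 ramp runs. That means 7 intermediate landings.
Horizontal run for 2855 mm of rise at 1:15 is 2855 × 15 = 42825 mm.
Intermediate landings: 7 × 1800 = 12600 mm.
Total developed length = 42825 + 12600 = 55425 mm.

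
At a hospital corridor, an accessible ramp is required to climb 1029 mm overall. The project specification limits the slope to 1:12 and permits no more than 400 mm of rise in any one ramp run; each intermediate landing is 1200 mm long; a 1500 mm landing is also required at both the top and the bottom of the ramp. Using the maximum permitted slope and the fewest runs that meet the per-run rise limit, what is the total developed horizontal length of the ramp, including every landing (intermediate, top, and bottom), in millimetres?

17748 mm

At most 400 each: 1029/400 = 2.57, giving 3 ramp runs. That means 2 intermediate landings.
Horizontal run for 1029 mm of rise at 1:12 is 1029 × 12 = 12348 mm.
Intermediate landings: 2 × 1200 = 2400 mm.
Top and bottom landings: 2 × 1500 = 3000 mm.
Total = 12348 + 2400 + 3000 = 17748 mm.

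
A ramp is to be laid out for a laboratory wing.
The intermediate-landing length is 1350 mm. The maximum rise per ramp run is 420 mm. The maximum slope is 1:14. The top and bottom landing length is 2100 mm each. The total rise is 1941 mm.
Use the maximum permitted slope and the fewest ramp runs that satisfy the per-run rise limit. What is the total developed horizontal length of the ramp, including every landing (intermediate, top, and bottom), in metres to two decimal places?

36.77 m

1941 / 420 = 4.62, so 5 ramp runs are needed. That means 4 intermediate landings.
Horizontal run for 1941 mm of rise at 1:14 is 1941 × 14 = 27174 mm.
Intermediate landings: 4 × 1350 = 5400 mm.
Top and bottom landings: 2 × 2100 = 4200 mm.
Total = 27174 + 5400 + 4200 = 36774 mm.
= 36.77 m.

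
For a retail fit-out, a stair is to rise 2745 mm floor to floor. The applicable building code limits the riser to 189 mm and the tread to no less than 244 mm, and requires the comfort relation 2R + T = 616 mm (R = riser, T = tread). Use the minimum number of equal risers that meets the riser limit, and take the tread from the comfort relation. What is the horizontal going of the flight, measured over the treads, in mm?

3500 mm

2745 / 189 = 14.52, so 15 risers are needed.
Each riser is 2745/15 = 183 mm (≤ 189 mm).
Tread T = 616 − 2 × 183 = 250 mm (≥ 244 mm).
15 risers give 14 treads; going = 14 × 250 = 3500 mm.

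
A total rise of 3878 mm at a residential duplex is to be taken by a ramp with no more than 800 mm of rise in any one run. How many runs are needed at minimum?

5 runs

3878 / 800 = 4.85, so 5 ramp runs are needed.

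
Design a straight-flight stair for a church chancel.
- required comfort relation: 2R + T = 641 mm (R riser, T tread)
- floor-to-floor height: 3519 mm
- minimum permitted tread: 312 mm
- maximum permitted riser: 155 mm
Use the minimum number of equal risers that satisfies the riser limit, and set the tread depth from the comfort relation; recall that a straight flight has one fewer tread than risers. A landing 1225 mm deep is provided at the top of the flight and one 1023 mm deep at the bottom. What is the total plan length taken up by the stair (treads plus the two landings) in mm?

9618 mm

3519 / 155 = 22.70, so 23 risers are needed.
R = 3519 ÷ 23 = 153 mm.
Tread T = 641 − 2 × 153 = 335 mm (≥ 312 mm).
Treads = 23 − 1 = 22; going = 22 × 335 = 7370 mm.
Enclosure = 7370 + 1225 + 1023 = 9618 mm.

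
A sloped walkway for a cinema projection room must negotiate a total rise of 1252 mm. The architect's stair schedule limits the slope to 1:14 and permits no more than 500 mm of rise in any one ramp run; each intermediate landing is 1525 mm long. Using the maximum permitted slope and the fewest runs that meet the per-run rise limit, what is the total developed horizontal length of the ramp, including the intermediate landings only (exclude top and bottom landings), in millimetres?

20578 mm

1252 / 500 = 2.504 → round up to 3 ramp runs. That means 2 intermediate landings.
Ramp run (horizontal) at 1:14: 1252 × 14 = 17528 mm.
Intermediate landings: 2 × 1525 = 3050 mm.
Total developed length = 17528 + 3050 = 20578 mm.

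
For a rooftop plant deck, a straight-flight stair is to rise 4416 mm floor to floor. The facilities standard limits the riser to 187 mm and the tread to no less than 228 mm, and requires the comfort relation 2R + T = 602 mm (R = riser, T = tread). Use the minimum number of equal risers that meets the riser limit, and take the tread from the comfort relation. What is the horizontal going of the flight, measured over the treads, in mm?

5382 mm

⌈4416/187⌉ = 24 risers.
Each riser is 4416/24 = 184 mm (≤ 187 mm).
Tread T = 602 − 2 × 184 = 234 mm (≥ 228 mm).
24 risers give 23 treads; going = 23 × 234 = 5382 mm.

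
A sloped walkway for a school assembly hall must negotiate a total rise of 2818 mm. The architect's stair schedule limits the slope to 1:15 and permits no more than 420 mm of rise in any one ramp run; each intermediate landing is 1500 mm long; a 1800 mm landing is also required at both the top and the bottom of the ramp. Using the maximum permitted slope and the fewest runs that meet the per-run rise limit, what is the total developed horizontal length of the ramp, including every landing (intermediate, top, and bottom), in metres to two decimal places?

2818 / 420 = 6.71, so 7 ramp runs are needed. That means 6 intermediate landings.
Horizontal run for 2818 mm of rise at 1:15 is 2818 × 15 = 42270 mm.
6 intermediate landings contribute 6 × 1500 = 9000 mm.
Top and bottom landings: 2 × 1800 = 3600 mm.
Total = 42270 + 9000 + 3600 = 54870 mm.
= 54.87 m.

54.87 m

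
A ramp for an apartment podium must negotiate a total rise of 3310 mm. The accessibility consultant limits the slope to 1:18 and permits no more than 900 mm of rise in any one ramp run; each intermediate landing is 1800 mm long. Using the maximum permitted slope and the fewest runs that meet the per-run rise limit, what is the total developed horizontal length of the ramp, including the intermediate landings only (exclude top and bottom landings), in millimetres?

At most 900 each: 3310/900 = 3.68, giving 4 ramp runs. That means 3 intermediate landings.
Ramp run (horizontal) at 1:18: 3310 × 18 = 59580 mm.
Intermediate landings: 3 × 1800 = 5400 mm.
Developed length = 59580 + 5400 = 64980 mm.

64980 mm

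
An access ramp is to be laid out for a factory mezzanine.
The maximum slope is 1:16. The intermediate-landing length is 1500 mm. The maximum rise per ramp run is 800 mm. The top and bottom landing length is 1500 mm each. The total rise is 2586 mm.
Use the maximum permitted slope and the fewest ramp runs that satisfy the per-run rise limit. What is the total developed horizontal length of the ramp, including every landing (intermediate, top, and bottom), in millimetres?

48876 mm

2586 / 800 = 3.23, so 4 ramp runs are needed. That means 3 intermediate landings.
Horizontal run for 2586 mm of rise at 1:16 is 2586 × 16 = 41376 mm.
3 intermediate landings contribute 3 × 1500 = 4500 mm.
Top and bottom landings: 2 × 1500 = 3000 mm.
Total = 41376 + 4500 + 3000 = 48876 mm.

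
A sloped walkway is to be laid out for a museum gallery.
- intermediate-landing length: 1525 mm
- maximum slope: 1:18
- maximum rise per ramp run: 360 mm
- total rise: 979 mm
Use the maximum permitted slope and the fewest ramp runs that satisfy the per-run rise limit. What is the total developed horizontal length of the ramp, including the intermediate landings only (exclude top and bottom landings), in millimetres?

20672 mm

979 / 360 = 2.719 → round up to 3 ramp runs. That means 2 intermediate landings.
Horizontal run for 979 mm of rise at 1:18 is 979 × 18 = 17622 mm.
2 intermediate landings contribute 2 × 1525 = 3050 mm.
Developed length = 17622 + 3050 = 20672 mm.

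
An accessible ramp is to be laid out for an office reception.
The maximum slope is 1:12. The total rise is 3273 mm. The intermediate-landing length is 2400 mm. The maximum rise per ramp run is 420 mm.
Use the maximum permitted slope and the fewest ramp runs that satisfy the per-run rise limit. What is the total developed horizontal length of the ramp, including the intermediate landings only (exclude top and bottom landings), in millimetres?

56076 mm

⌈3273/420⌉ = 8 ramp runs. That means 7 intermediate landings.
Ramp run (horizontal) at 1:12: 3273 × 12 = 39276 mm.
Intermediate landings: 7 × 2400 = 16800 mm.
Developed length = 39276 + 16800 = 56076 mm.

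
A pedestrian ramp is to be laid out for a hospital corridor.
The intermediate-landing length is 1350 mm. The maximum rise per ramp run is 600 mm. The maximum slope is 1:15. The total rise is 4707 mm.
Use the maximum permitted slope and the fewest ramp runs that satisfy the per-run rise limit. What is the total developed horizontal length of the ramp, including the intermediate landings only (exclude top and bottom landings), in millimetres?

4707 / 600 = 7.845 → round up to 8 ramp runs. That means 7 intermediate landings.
Horizontal run for 4707 mm of rise at 1:15 is 4707 × 15 = 70605 mm.
7 intermediate landings contribute 7 × 1350 = 9450 mm.
Total developed length = 70605 + 9450 = 80055 mm.

80055 mm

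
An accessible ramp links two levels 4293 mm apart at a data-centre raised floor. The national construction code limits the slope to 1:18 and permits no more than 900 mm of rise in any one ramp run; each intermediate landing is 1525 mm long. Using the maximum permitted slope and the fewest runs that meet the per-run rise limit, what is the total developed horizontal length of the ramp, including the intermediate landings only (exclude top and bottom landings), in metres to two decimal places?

83.37 m

⌈4293/900⌉ = 5 ramp runs. That means 4 intermediate landings.
Horizontal run for 4293 mm of rise at 1:18 is 4293 × 18 = 77274 mm.
Intermediate landings: 4 × 1525 = 6100 mm.
Total developed length = 77274 + 6100 = 83374 mm.
= 83.37 m.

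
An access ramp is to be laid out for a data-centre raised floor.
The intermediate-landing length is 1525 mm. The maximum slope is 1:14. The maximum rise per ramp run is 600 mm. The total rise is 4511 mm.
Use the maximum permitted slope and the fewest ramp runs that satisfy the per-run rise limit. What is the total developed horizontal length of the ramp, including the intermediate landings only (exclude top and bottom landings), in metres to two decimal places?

73.83 m

At most 600 each: 4511/600 = 7.52, giving 8 ramp runs. That means 7 intermediate landings.
Horizontal run for 4511 mm of rise at 1:14 is 4511 × 14 = 63154 mm.
Intermediate landings: 7 × 1525 = 10675 mm.
Total developed length = 63154 + 10675 = 73829 mm.
= 73.83 m.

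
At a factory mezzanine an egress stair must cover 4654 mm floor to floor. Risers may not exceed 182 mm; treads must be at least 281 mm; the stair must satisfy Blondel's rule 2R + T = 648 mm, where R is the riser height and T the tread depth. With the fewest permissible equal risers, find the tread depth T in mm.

290 mm

⌈4654/182⌉ = 26 risers.
R = 4654 ÷ 26 = 179 mm.
From 2R + T = 648: T = 648 − 358 = 290 mm.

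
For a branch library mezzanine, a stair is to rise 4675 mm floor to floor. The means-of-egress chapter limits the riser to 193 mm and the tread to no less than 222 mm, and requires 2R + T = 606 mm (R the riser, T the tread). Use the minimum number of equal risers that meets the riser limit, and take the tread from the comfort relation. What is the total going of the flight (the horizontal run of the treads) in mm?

5568 mm

4675 / 193 = 24.22, so 25 risers are needed.
R = 4675 ÷ 25 = 187 mm.
T = 606 − 2·187 = 232 mm, which satisfies the 222 mm minimum.
25 risers give 24 treads; going = 24 × 232 = 5568 mm.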